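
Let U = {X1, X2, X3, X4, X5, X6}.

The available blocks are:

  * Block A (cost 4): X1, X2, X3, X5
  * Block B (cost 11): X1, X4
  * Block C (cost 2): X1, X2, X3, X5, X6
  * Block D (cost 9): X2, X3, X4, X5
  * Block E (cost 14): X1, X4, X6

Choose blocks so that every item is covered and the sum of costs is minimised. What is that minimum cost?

11

C, D together cover every item (C ∪ D = {X1, X2, X3, X4, X5, X6}); total cost 2 + 9 = 11.
No covering selection has total cost below 11.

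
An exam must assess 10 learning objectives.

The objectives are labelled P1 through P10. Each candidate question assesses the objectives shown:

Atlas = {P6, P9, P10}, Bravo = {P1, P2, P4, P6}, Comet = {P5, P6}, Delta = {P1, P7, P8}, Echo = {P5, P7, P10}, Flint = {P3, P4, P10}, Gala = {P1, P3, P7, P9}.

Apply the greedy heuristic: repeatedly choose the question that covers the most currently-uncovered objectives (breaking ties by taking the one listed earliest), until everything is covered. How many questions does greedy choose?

Greedy: pick Bravo (covers 4 new) → pick Echo (covers 3 new) → pick Gala (covers 2 new) → pick Delta (covers 1 new). Total picks: 4.

4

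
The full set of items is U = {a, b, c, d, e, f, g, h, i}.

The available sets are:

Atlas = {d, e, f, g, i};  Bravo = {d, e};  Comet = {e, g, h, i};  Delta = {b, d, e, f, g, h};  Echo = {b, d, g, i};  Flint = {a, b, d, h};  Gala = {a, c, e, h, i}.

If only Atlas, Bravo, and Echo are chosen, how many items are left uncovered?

3

Union of Atlas, Bravo, Echo = {b, d, e, f, g, i}.
Not covered: a, c, h — 3 items.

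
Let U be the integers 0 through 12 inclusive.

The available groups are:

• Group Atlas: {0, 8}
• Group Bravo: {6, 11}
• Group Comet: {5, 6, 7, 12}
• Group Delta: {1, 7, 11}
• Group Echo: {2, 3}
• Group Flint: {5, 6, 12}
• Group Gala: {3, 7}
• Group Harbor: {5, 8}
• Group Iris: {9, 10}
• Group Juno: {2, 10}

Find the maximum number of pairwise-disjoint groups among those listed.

Atlas, Delta, Echo, Flint, Iris are pairwise disjoint (Atlas={0,8}; Delta={1,7,11}; Echo={2,3}; Flint={5,6,12}; Iris={9,10}).
Every remaining group overlaps one of these, and no 6 of the listed groups are pairwise disjoint, so 5 is the maximum.

5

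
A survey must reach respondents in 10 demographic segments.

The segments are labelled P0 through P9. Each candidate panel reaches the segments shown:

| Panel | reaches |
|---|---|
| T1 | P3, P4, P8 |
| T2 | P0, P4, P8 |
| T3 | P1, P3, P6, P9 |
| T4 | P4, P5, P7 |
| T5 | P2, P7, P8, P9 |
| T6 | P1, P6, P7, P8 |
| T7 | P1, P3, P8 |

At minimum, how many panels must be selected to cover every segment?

Take {T2, T3, T4, T5}. Their union is {P0, P1, P2, P3, P4, P5, P6, P7, P8, P9}, which is all 10 segments.
No 3 of the 7 panels cover everything (all 35 combinations miss at least one segment), so 4 is optimal.

4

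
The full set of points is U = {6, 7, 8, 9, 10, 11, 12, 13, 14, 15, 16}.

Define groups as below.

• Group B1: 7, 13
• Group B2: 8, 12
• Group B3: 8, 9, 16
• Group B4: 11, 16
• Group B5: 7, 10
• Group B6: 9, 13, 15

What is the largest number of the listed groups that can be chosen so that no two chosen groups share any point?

4

B2, B4, B5, B6 are pairwise disjoint (B2={8,12}; B4={11,16}; B5={7,10}; B6={9,13,15}).
Every remaining group overlaps one of these, and no 5 of the listed groups are pairwise disjoint, so 4 is the maximum.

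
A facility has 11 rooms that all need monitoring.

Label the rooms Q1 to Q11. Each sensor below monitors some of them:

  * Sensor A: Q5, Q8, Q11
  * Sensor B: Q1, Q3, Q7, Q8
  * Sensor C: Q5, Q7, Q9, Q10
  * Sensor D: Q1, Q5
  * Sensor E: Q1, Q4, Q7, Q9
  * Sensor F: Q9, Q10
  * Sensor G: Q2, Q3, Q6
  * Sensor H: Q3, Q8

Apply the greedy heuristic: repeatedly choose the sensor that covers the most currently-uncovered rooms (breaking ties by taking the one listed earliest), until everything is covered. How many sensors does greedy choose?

5

Greedy: pick B (covers 4 new) → pick C (covers 3 new) → pick G (covers 2 new) → pick A (covers 1 new) → pick E (covers 1 new). Total picks: 5.
(The true minimum cover uses only 4 sensors, so greedy is not optimal here.)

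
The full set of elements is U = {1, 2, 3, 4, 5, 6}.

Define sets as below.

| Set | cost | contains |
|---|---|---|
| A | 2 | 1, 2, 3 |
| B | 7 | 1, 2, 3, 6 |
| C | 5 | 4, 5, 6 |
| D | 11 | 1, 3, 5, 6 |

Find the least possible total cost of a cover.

7

A, C together cover every element (A ∪ C = {1, 2, 3, 4, 5, 6}); total cost 2 + 5 = 7.
No covering selection has total cost below 7.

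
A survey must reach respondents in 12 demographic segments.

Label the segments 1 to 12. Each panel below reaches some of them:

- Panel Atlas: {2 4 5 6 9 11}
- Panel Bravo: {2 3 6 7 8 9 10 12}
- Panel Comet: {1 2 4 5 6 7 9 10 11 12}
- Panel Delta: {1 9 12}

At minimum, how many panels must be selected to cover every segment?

Take {Bravo, Comet}. Their union is {1, 2, 3, 4, 5, 6, 7, 8, 9, 10, 11, 12}, which is all 12 segments.
No single panel has all 12 segments (the largest, Comet, has 10), so 2 is optimal.

2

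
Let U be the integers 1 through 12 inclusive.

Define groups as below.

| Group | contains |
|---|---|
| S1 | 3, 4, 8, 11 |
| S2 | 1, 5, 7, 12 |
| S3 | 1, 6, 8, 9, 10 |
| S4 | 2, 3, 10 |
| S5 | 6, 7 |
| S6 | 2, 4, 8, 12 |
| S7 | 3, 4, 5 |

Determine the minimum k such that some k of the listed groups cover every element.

4

S1, S2, S3, and S6 cover everything between them: the union {1, 2, 3, 4, 5, 6, 7, 8, 9, 10, 11, 12} is all of U.
Only S3 contains 9, so S3 is forced; the remaining 7 elements need at least 3 more groups (each remaining group adds at most 3) — so at least 4 groups are needed, and 4 is optimal.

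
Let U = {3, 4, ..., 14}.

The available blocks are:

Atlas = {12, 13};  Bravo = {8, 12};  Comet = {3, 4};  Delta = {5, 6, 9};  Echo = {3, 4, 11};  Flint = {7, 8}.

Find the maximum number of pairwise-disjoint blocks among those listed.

Atlas, Delta, Echo, Flint are pairwise disjoint (Atlas={12,13}; Delta={5,6,9}; Echo={3,4,11}; Flint={7,8}).
Every remaining block overlaps one of these, and no 5 of the listed blocks are pairwise disjoint, so 4 is the maximum.

4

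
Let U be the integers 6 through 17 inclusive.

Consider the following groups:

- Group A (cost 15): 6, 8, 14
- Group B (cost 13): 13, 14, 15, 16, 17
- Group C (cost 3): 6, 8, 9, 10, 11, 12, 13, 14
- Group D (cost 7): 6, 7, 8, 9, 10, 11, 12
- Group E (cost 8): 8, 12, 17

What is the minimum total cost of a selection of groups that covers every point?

B, D together cover every point (B ∪ D = {6, 7, 8, 9, 10, 11, 12, 13, 14, 15, 16, 17}); total cost 13 + 7 = 20.
The greedy pick C, B, D costs 23; no covering selection beats 20.

20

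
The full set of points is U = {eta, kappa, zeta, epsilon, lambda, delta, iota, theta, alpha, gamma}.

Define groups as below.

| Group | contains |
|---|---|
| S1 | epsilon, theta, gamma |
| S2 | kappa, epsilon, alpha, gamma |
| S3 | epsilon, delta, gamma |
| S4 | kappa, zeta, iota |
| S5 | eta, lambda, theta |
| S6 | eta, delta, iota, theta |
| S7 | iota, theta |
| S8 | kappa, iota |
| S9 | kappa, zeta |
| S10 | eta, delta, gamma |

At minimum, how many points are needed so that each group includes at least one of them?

Take H = {kappa, delta, theta}. Each listed group contains at least one of these, so H is a hitting set of size 3.
The groups S3, S5, S9 are pairwise disjoint, so any hitting set needs a separate point for each — at least 3. Hence 3 is optimal.

3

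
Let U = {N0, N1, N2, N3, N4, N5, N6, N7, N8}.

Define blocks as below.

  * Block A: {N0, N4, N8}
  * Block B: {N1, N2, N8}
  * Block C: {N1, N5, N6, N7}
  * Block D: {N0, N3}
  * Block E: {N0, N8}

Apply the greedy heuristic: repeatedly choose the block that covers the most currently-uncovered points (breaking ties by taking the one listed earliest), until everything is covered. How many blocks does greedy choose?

4

Greedy: pick C (covers 4 new) → pick A (covers 3 new) → pick B (covers 1 new) → pick D (covers 1 new). Total picks: 4.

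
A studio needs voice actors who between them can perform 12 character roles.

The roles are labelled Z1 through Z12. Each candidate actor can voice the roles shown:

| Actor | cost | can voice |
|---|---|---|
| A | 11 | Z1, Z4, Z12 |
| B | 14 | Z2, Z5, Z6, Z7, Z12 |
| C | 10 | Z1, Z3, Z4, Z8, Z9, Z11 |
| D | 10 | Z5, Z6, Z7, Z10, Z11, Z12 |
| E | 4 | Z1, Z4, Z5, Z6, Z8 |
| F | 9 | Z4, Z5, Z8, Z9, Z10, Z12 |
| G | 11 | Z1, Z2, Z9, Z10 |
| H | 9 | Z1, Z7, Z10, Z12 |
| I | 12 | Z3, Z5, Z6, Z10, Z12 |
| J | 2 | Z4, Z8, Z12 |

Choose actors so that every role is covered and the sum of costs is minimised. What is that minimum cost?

31

C, D, G together cover every role (C ∪ D ∪ G = {Z1, Z2, Z3, Z4, Z5, Z6, Z7, Z8, Z9, Z10, Z11, Z12}); total cost 10 + 10 + 11 = 31.
The greedy pick J, E, C, H, G costs 36; no covering selection beats 31.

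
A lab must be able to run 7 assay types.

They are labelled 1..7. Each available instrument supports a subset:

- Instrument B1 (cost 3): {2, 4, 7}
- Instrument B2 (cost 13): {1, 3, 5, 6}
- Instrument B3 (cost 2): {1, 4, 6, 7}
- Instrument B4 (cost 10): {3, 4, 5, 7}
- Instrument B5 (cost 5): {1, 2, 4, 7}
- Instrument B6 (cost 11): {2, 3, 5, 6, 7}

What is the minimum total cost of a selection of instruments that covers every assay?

B3, B6 together cover every assay (B3 ∪ B6 = {1, 2, 3, 4, 5, 6, 7}); total cost 2 + 11 = 13.
The greedy pick B3, B1, B4 costs 15; no covering selection beats 13.

13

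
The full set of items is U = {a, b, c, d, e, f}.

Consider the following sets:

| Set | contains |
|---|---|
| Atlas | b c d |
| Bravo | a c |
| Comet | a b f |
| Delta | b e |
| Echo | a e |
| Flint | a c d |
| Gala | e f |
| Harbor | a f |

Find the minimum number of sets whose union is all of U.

Atlas, Comet, and Gala cover everything between them: the union {a, b, c, d, e, f} is all of U.
No 2 of the 8 sets cover everything (all 28 combinations miss at least one item), so 3 is optimal.

3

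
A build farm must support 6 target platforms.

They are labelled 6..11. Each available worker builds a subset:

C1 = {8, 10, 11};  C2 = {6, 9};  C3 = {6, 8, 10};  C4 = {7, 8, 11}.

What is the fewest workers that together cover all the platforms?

3

Take {C2, C3, C4}. Their union is {6, 7, 8, 9, 10, 11}, which is all 6 platforms.
Only C4 contains 7, so C4 is forced; the remaining 3 platforms need at least 2 more workers (each remaining worker adds at most 2) — so at least 3 workers are needed, and 3 is optimal.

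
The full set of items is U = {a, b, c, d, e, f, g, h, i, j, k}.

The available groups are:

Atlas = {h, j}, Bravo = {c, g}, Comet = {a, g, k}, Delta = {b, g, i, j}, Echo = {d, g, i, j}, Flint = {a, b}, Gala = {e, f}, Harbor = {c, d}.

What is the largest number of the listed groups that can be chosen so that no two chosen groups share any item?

Atlas, Bravo, Flint, Gala are pairwise disjoint (Atlas={h,j}; Bravo={c,g}; Flint={a,b}; Gala={e,f}).
Every remaining group overlaps one of these, and no 5 of the listed groups are pairwise disjoint, so 4 is the maximum.

4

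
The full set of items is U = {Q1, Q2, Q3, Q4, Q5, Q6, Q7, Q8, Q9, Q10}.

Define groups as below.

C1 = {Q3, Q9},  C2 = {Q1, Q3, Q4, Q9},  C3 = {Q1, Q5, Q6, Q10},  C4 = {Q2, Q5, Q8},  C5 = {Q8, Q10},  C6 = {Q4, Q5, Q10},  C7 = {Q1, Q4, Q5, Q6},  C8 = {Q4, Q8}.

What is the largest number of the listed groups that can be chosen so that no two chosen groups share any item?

C1, C3, C8 are pairwise disjoint (C1={Q3,Q9}; C3={Q1,Q5,Q6,Q10}; C8={Q4,Q8}).
Every remaining group overlaps one of these, and no 4 of the listed groups are pairwise disjoint, so 3 is the maximum.

3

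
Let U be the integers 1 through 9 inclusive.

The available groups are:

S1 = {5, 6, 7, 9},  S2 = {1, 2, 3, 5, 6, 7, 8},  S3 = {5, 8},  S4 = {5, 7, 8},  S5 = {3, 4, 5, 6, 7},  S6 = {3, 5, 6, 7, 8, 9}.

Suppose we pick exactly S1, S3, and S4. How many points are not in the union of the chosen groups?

Union of S1, S3, S4 = {5, 6, 7, 8, 9}.
Not covered: 1, 2, 3, 4 — 4 points.

4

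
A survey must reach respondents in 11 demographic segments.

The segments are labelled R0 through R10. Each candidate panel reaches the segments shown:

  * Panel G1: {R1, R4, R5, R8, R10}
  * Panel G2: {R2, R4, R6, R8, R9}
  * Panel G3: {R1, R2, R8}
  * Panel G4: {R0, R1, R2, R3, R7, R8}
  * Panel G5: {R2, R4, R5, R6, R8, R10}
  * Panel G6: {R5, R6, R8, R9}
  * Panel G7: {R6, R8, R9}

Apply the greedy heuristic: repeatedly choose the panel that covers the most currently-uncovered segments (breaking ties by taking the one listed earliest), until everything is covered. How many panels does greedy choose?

Greedy: pick G4 (covers 6 new) → pick G5 (covers 4 new) → pick G2 (covers 1 new). Total picks: 3.

3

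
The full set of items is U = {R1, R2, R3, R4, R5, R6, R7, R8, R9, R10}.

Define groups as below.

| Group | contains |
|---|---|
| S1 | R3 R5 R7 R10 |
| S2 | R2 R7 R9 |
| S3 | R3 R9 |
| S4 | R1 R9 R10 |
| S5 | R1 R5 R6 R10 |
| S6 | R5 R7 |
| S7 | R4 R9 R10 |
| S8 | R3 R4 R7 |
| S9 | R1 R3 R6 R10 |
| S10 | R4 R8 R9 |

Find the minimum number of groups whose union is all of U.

S2, S5, S9, and S10 cover everything between them: the union {R1, R2, R3, R4, R5, R6, R7, R8, R9, R10} is all of U.
No 3 of the 10 groups cover everything (all 120 combinations miss at least one item), so 4 is optimal.

4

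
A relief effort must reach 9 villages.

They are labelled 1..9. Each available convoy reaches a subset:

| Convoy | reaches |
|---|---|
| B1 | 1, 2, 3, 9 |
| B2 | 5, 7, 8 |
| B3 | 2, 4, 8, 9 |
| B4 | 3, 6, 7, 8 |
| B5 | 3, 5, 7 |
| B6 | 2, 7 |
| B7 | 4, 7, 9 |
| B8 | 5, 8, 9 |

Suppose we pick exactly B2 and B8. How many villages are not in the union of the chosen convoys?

Union of B2, B8 = {5, 7, 8, 9}.
Not covered: 1, 2, 3, 4, 6 — 5 villages.

5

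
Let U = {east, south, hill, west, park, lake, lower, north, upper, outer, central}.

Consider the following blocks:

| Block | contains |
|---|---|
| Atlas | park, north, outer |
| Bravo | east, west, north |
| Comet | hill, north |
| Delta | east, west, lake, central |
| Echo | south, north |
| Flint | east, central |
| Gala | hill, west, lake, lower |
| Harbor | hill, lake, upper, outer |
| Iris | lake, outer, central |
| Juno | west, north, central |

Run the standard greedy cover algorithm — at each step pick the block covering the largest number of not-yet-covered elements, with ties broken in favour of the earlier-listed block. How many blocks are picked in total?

Greedy: pick Delta (covers 4 new) → pick Atlas (covers 3 new) → pick Gala (covers 2 new) → pick Echo (covers 1 new) → pick Harbor (covers 1 new). Total picks: 5.

5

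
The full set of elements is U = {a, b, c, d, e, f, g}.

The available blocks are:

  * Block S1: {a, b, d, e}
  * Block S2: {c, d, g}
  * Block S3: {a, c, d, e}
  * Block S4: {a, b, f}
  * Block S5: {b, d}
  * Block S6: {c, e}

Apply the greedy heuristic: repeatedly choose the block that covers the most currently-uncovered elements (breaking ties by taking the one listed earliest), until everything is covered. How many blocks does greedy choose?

3

Greedy: pick S1 (covers 4 new) → pick S2 (covers 2 new) → pick S4 (covers 1 new). Total picks: 3.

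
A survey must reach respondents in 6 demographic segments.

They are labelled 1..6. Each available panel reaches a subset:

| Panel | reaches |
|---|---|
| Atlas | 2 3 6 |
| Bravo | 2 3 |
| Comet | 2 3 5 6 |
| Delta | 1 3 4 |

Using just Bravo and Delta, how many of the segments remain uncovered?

2

Union of Bravo, Delta = {1, 2, 3, 4}.
Not covered: 5, 6 — 2 segments.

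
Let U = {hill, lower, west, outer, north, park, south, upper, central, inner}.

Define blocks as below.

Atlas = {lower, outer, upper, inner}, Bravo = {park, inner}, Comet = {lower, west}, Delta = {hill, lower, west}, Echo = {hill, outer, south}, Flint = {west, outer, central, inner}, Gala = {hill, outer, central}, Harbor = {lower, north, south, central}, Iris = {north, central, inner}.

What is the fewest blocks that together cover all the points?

4

Atlas, Bravo, Delta, and Harbor cover everything between them: the union {hill, lower, west, outer, north, park, south, upper, central, inner} is all of U.
No 3 of the 9 blocks cover everything (all 84 combinations miss at least one point), so 4 is optimal.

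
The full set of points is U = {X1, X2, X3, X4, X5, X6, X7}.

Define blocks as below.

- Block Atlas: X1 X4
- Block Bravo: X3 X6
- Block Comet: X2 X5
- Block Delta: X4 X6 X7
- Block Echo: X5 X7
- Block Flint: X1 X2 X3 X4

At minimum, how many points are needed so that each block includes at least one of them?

Take H = {X1, X5, X6}. Each listed block contains at least one of these, so H is a hitting set of size 3.
The blocks Atlas, Bravo, Echo are pairwise disjoint, so any hitting set needs a separate point for each — at least 3. Hence 3 is optimal.

3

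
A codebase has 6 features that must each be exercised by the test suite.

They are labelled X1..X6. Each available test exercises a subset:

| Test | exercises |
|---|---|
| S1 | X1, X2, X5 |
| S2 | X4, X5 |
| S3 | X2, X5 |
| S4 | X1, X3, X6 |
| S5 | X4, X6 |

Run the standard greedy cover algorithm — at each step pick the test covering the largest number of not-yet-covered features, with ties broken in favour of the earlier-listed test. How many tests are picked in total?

Greedy: pick S1 (covers 3 new) → pick S4 (covers 2 new) → pick S2 (covers 1 new). Total picks: 3.

3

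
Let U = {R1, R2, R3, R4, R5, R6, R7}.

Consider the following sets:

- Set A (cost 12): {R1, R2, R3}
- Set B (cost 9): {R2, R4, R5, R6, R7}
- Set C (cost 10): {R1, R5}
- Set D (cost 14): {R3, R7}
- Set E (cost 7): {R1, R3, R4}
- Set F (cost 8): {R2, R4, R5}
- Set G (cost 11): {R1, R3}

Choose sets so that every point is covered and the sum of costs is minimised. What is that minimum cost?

B, E together cover every point (B ∪ E = {R1, R2, R3, R4, R5, R6, R7}); total cost 9 + 7 = 16.
No covering selection has total cost below 16.

16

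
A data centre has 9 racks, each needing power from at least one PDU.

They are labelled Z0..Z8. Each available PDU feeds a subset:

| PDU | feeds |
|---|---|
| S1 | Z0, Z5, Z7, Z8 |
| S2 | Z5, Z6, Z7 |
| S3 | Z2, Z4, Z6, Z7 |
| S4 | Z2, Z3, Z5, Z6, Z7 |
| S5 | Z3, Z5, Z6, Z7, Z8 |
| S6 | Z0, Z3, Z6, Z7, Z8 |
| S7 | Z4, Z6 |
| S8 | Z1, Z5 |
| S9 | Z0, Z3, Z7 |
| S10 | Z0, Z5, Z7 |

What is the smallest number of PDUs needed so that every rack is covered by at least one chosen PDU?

3

Take {S3, S6, S8}. Their union is {Z0, Z1, Z2, Z3, Z4, Z5, Z6, Z7, Z8}, which is all 9 racks.
Only S8 contains Z1, so S8 is forced; the remaining 7 racks need at least 2 more PDUs (each remaining PDU adds at most 5) — so at least 3 PDUs are needed, and 3 is optimal.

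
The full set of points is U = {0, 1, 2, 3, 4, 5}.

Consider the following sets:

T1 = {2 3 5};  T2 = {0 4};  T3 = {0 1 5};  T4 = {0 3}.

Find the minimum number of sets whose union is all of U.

T1 and T2 and T3 together: T1 ∪ T2 ∪ T3 = {0, 1, 2, 3, 4, 5} — every point is covered.
Only T3 contains 1, so T3 is forced; the remaining 3 points need at least 2 more sets (each remaining set adds at most 2) — so at least 3 sets are needed, and 3 is optimal.

3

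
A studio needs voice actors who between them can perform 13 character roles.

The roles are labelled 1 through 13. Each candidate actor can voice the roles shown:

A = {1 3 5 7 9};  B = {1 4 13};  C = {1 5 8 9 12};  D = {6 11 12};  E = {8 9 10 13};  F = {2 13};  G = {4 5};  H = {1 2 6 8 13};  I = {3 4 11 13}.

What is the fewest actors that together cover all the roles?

5

A and C and E and H and I together: A ∪ C ∪ E ∪ H ∪ I = {1, 2, 3, 4, 5, 6, 7, 8, 9, 10, 11, 12, 13} — every role is covered.
No 4 of the 9 actors cover everything (all 126 combinations miss at least one role), so 5 is optimal.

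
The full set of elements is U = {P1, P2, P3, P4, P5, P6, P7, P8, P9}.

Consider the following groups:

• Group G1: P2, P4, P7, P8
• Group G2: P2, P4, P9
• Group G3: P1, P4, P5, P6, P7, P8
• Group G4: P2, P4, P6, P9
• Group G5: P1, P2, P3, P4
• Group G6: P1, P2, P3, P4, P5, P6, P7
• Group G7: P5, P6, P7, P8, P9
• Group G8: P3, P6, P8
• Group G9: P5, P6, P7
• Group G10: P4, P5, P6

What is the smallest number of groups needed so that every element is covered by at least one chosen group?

G5 and G7 cover everything between them: the union {P1, P2, P3, P4, P5, P6, P7, P8, P9} is all of U.
No single group has all 9 elements (the largest, G6, has 7), so 2 is optimal.

2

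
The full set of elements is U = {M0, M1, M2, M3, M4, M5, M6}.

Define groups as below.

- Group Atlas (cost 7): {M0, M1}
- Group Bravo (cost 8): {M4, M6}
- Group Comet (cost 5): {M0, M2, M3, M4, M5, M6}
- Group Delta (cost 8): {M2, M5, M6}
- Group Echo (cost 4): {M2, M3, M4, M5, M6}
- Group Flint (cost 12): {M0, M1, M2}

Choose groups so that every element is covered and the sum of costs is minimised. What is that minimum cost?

11

Atlas, Echo together cover every element (Atlas ∪ Echo = {M0, M1, M2, M3, M4, M5, M6}); total cost 7 + 4 = 11.
No covering selection has total cost below 11.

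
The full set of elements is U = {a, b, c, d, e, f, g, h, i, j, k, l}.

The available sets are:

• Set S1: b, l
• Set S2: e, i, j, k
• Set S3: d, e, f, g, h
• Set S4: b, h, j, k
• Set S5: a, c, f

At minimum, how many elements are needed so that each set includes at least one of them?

The 3 elements {b, c, e} hit every set.
The sets S1, S2, S5 are pairwise disjoint, so any hitting set needs a separate element for each — at least 3. Hence 3 is optimal.

3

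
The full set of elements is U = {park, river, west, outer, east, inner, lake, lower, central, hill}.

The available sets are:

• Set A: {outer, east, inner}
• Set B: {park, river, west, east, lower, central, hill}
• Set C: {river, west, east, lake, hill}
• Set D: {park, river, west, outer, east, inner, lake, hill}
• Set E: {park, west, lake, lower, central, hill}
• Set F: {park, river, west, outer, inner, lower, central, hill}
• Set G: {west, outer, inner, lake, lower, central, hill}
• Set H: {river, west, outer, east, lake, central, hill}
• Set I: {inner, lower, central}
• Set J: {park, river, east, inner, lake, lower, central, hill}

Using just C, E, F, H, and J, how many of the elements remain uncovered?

0

Union of C, E, F, H, J = {park, river, west, outer, east, inner, lake, lower, central, hill} — that's every element, so 0 are uncovered.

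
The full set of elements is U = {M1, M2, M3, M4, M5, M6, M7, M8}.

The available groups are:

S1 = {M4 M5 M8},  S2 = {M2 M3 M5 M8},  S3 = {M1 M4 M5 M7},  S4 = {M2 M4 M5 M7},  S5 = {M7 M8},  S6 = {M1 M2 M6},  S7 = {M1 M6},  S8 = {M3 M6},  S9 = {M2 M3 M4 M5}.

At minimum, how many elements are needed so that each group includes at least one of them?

3

H = {M5, M6, M7} meets every group (each contains at least one member of H), and |H| = 3.
The groups S5, S7, S9 are pairwise disjoint, so any hitting set needs a separate element for each — at least 3. Hence 3 is optimal.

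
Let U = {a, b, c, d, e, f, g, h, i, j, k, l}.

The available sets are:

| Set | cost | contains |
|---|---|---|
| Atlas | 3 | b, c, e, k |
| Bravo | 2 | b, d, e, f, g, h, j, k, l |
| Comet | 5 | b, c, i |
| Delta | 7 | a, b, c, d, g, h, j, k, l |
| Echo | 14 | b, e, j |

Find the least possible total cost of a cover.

14

Bravo, Comet, Delta together cover every item (Bravo ∪ Comet ∪ Delta = {a, b, c, d, e, f, g, h, i, j, k, l}); total cost 2 + 5 + 7 = 14.
No covering selection has total cost below 14.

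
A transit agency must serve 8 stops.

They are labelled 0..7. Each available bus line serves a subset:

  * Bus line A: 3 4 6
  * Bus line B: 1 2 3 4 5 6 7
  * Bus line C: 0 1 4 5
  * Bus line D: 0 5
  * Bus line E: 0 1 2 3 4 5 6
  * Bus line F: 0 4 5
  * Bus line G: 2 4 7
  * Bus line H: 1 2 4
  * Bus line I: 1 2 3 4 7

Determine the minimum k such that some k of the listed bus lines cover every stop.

2

B and F together: B ∪ F = {0, 1, 2, 3, 4, 5, 6, 7} — every stop is covered.
No single bus line has all 8 stops (the largest, B, has 7), so 2 is optimal.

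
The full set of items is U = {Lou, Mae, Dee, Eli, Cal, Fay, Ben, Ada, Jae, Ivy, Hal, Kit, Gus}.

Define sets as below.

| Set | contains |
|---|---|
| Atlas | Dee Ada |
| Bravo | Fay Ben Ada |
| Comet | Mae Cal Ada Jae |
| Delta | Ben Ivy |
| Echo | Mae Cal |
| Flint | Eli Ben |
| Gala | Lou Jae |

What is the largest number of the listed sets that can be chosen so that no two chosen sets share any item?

Atlas, Echo, Flint, Gala are pairwise disjoint (Atlas={Dee,Ada}; Echo={Mae,Cal}; Flint={Eli,Ben}; Gala={Lou,Jae}).
Every remaining set overlaps one of these, and no 5 of the listed sets are pairwise disjoint, so 4 is the maximum.

4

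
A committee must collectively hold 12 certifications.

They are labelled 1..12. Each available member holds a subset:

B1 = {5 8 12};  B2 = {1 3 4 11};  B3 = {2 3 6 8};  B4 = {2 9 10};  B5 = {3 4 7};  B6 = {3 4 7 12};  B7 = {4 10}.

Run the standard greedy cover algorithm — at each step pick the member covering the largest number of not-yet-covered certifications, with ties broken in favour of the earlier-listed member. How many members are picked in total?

Greedy: pick B2 (covers 4 new) → pick B1 (covers 3 new) → pick B4 (covers 3 new) → pick B3 (covers 1 new) → pick B5 (covers 1 new). Total picks: 5.

5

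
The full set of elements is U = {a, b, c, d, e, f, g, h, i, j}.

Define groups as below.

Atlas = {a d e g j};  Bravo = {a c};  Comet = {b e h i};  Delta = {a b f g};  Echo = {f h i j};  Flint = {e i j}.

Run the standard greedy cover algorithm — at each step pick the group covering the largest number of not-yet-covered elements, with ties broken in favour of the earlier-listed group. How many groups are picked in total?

4

Greedy: pick Atlas (covers 5 new) → pick Comet (covers 3 new) → pick Bravo (covers 1 new) → pick Delta (covers 1 new). Total picks: 4.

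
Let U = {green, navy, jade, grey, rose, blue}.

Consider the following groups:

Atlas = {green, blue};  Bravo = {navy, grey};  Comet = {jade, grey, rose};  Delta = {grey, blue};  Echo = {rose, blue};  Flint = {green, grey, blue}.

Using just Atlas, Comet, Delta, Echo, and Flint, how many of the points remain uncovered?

Union of Atlas, Comet, Delta, Echo, Flint = {green, jade, grey, rose, blue}.
Not covered: navy — 1 point.

1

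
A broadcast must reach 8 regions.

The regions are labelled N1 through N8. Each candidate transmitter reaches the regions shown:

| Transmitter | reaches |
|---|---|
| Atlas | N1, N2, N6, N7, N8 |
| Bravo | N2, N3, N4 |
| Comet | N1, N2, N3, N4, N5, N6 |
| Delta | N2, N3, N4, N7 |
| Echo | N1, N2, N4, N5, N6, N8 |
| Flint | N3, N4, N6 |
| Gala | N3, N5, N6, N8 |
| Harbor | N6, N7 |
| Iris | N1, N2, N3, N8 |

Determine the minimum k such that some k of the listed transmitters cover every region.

2

Atlas and Comet together: Atlas ∪ Comet = {N1, N2, N3, N4, N5, N6, N7, N8} — every region is covered.
No single transmitter has all 8 regions (the largest, Comet, has 6), so 2 is optimal.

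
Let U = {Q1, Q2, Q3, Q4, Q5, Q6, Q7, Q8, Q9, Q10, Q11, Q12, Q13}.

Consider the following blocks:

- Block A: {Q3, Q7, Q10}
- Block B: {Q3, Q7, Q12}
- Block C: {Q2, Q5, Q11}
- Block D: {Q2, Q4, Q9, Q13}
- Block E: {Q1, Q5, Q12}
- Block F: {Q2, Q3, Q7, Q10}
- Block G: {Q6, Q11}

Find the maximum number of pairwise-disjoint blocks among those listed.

A, D, E, G are pairwise disjoint (A={Q3,Q7,Q10}; D={Q2,Q4,Q9,Q13}; E={Q1,Q5,Q12}; G={Q6,Q11}).
Every remaining block overlaps one of these, and no 5 of the listed blocks are pairwise disjoint, so 4 is the maximum.

4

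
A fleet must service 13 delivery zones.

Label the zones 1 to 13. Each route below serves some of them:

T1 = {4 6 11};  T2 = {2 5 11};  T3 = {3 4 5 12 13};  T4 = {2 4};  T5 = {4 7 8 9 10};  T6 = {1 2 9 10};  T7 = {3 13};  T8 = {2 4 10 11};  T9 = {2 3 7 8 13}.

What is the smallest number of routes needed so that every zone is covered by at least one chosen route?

4

T1 and T3 and T5 and T6 together: T1 ∪ T3 ∪ T5 ∪ T6 = {1, 2, 3, 4, 5, 6, 7, 8, 9, 10, 11, 12, 13} — every zone is covered.
No 3 of the 9 routes cover everything (all 84 combinations miss at least one zone), so 4 is optimal.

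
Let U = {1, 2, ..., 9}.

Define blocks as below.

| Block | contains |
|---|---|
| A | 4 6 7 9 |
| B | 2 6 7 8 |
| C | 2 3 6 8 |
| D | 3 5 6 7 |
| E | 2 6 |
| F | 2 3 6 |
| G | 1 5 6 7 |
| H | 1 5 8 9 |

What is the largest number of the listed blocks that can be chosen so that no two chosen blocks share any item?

2

E, H are pairwise disjoint (E={2,6}; H={1,5,8,9}).
Every remaining block overlaps one of these, and no 3 of the listed blocks are pairwise disjoint, so 2 is the maximum.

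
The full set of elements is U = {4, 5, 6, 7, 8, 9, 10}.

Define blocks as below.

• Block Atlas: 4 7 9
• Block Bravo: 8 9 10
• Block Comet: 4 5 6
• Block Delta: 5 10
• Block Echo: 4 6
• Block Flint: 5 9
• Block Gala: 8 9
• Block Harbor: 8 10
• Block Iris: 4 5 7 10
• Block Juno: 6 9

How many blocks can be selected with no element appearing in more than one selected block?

Delta, Echo, Gala are pairwise disjoint (Delta={5,10}; Echo={4,6}; Gala={8,9}).
Every remaining block overlaps one of these, and no 4 of the listed blocks are pairwise disjoint, so 3 is the maximum.

3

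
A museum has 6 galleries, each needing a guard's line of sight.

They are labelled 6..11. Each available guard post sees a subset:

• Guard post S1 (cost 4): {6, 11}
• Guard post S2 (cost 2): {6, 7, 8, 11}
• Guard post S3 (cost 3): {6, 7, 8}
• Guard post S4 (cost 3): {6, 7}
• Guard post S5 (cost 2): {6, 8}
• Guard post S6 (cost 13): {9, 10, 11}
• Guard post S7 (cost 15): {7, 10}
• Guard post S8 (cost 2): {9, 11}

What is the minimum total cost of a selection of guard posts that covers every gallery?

15

S2, S6 together cover every gallery (S2 ∪ S6 = {6, 7, 8, 9, 10, 11}); total cost 2 + 13 = 15.
The greedy pick S2, S8, S6 costs 17; no covering selection beats 15.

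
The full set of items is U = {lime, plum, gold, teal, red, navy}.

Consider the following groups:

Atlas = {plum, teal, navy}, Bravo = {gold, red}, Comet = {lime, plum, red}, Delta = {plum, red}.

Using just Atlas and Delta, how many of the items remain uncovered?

Union of Atlas, Delta = {plum, teal, red, navy}.
Not covered: lime, gold — 2 items.

2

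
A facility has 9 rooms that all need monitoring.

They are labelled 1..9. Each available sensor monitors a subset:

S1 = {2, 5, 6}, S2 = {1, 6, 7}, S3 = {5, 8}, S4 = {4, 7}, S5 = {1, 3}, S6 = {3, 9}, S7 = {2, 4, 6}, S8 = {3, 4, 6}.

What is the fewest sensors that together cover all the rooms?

4

S2 and S3 and S6 and S7 together: S2 ∪ S3 ∪ S6 ∪ S7 = {1, 2, 3, 4, 5, 6, 7, 8, 9} — every room is covered.
Only S3 contains 8, so S3 is forced; the remaining 7 rooms need at least 3 more sensors (each remaining sensor adds at most 3) — so at least 4 sensors are needed, and 4 is optimal.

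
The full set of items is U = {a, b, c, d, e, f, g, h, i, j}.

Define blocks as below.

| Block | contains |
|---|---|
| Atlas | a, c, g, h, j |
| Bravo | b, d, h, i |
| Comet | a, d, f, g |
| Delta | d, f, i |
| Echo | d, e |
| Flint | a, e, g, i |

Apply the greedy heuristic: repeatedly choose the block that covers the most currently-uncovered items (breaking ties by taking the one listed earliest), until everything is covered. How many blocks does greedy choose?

4

Greedy: pick Atlas (covers 5 new) → pick Bravo (covers 3 new) → pick Comet (covers 1 new) → pick Echo (covers 1 new). Total picks: 4.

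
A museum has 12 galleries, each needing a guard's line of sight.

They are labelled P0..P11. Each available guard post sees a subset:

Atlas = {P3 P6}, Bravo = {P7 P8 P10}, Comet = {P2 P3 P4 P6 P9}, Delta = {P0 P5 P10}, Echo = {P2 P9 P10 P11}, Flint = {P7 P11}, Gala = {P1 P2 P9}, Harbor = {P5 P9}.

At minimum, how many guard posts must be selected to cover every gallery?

5

Bravo and Comet and Delta and Echo and Gala together: Bravo ∪ Comet ∪ Delta ∪ Echo ∪ Gala = {P0, P1, P2, P3, P4, P5, P6, P7, P8, P9, P10, P11} — every gallery is covered.
No 4 of the 8 guard posts cover everything (all 70 combinations miss at least one gallery), so 5 is optimal.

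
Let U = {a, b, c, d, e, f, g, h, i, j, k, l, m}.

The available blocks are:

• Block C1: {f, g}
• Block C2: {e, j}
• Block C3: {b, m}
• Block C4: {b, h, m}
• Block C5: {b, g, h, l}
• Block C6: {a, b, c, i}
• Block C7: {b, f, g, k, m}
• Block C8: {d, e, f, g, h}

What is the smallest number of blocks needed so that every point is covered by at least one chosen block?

C2 and C5 and C6 and C7 and C8 together: C2 ∪ C5 ∪ C6 ∪ C7 ∪ C8 = {a, b, c, d, e, f, g, h, i, j, k, l, m} — every point is covered.
No 4 of the 8 blocks cover everything (all 70 combinations miss at least one point), so 5 is optimal.

5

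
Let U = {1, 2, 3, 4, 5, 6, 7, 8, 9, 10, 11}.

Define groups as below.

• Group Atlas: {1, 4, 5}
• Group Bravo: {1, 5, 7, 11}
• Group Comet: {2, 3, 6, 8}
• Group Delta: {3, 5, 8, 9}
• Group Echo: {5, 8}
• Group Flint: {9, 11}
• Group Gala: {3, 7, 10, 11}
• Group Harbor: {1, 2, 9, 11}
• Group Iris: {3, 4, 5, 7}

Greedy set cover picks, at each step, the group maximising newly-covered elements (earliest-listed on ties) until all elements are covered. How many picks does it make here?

Greedy: pick Bravo (covers 4 new) → pick Comet (covers 4 new) → pick Atlas (covers 1 new) → pick Delta (covers 1 new) → pick Gala (covers 1 new). Total picks: 5.
(The true minimum cover uses only 4 groups, so greedy is not optimal here.)

5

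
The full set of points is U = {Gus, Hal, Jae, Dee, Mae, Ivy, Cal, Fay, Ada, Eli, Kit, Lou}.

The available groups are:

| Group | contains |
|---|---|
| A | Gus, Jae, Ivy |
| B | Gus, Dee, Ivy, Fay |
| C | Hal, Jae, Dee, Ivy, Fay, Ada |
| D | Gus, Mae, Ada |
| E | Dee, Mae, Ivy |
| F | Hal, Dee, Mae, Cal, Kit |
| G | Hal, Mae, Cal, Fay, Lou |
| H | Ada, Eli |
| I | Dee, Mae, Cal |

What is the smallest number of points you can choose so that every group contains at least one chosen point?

Take T = {Ivy, Cal, Ada}. Each listed group contains at least one of these, so T is a hitting set of size 3.
The groups A, F, H are pairwise disjoint, so any hitting set needs a separate point for each — at least 3. Hence 3 is optimal.

3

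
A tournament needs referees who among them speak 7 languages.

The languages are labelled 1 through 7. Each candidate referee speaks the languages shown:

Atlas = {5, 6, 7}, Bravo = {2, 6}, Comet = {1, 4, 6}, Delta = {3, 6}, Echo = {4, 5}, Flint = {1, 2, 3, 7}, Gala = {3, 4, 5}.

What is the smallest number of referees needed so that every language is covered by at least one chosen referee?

Atlas and Flint and Gala together: Atlas ∪ Flint ∪ Gala = {1, 2, 3, 4, 5, 6, 7} — every language is covered.
No 2 of the 7 referees cover everything (all 21 combinations miss at least one language), so 3 is optimal.

3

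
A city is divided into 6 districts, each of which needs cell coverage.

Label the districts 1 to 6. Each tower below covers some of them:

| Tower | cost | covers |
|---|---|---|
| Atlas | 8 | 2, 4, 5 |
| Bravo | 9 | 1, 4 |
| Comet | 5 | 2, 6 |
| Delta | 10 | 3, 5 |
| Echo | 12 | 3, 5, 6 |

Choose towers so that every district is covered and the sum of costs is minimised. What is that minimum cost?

24

Bravo, Comet, Delta together cover every district (Bravo ∪ Comet ∪ Delta = {1, 2, 3, 4, 5, 6}); total cost 9 + 5 + 10 = 24.
The greedy pick Comet, Atlas, Bravo, Delta costs 32; no covering selection beats 24.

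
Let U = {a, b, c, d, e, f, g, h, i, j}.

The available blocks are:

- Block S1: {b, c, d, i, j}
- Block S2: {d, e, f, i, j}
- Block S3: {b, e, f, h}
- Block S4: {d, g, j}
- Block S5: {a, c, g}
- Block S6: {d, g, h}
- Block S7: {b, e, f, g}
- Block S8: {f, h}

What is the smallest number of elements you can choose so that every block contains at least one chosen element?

Take T = {c, d, f}. Each listed block contains at least one of these, so T is a hitting set of size 3.
No choice of 2 elements meets every block, so 3 is the minimum.

3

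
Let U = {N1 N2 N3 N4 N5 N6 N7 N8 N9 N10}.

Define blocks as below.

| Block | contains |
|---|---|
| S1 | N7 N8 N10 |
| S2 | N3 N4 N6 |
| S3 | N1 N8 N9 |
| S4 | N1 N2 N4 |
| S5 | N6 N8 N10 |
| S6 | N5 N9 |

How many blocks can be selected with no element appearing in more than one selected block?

S1, S4, S6 are pairwise disjoint (S1={N7,N8,N10}; S4={N1,N2,N4}; S6={N5,N9}).
Every remaining block overlaps one of these, and no 4 of the listed blocks are pairwise disjoint, so 3 is the maximum.

3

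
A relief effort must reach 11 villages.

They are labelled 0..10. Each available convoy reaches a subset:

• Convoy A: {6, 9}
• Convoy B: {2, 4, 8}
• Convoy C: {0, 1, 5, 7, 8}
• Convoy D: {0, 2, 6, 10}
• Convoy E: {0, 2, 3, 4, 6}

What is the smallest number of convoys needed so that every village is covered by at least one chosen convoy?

Take {A, C, D, E}. Their union is {0, 1, 2, 3, 4, 5, 6, 7, 8, 9, 10}, which is all 11 villages.
No 3 of the 5 convoys cover everything (all 10 combinations miss at least one village), so 4 is optimal.

4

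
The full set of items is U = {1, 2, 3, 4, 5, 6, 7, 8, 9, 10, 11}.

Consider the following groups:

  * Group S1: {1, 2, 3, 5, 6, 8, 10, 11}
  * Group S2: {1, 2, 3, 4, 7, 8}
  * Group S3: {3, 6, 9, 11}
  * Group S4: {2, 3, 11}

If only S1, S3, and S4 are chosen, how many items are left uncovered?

Union of S1, S3, S4 = {1, 2, 3, 5, 6, 8, 9, 10, 11}.
Not covered: 4, 7 — 2 items.

2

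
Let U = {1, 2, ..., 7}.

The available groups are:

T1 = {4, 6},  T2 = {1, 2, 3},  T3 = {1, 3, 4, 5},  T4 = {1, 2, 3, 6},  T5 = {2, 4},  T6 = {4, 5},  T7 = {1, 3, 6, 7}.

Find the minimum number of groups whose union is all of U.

T4, T6, and T7 cover everything between them: the union {1, 2, 3, 4, 5, 6, 7} is all of U.
Only T7 contains 7, so T7 is forced; the remaining 3 elements need at least 2 more groups (each remaining group adds at most 2) — so at least 3 groups are needed, and 3 is optimal.

3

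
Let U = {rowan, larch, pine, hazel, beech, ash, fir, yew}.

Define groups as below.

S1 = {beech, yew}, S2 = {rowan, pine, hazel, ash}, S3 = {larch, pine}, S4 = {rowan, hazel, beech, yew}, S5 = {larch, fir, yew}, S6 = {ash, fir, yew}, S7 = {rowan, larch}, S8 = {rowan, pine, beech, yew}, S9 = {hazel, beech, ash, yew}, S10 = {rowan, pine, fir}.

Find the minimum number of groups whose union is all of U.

3

S7, S9, and S10 cover everything between them: the union {rowan, larch, pine, hazel, beech, ash, fir, yew} is all of U.
No 2 of the 10 groups cover everything (all 45 combinations miss at least one point), so 3 is optimal.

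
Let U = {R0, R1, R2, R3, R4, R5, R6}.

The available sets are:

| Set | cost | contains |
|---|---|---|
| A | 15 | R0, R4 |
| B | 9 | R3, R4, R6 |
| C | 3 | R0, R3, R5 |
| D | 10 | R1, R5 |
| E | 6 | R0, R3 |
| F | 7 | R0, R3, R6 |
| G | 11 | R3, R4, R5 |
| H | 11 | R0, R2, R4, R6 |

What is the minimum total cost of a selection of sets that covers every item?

C, D, H together cover every item (C ∪ D ∪ H = {R0, R1, R2, R3, R4, R5, R6}); total cost 3 + 10 + 11 = 24.
No covering selection has total cost below 24.

24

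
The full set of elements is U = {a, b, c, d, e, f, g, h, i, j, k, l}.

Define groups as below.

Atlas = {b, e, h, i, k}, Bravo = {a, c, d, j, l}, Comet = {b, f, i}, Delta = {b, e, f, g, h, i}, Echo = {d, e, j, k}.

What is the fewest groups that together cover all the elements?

3

Atlas, Bravo, and Delta cover everything between them: the union {a, b, c, d, e, f, g, h, i, j, k, l} is all of U.
Only Bravo contains a, so Bravo is forced; the remaining 7 elements need at least 2 more groups (each remaining group adds at most 6) — so at least 3 groups are needed, and 3 is optimal.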